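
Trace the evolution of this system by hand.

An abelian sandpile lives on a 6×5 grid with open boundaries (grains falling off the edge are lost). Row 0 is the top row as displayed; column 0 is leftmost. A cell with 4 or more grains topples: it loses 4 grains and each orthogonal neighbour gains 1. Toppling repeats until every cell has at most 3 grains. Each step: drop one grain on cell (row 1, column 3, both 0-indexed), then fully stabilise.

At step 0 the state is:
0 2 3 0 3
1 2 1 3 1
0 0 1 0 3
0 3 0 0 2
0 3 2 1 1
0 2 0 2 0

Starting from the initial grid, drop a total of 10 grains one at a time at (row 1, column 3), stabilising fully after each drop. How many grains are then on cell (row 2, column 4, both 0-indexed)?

step 0: 0 2 3 0 3
1 2 1 3 1
0 0 1 0 3
0 3 0 0 2
0 3 2 1 1
0 2 0 2 0
step 1: 0 2 3 1 3
1 2 2 0 2
0 0 1 1 3
0 3 0 0 2
0 3 2 1 1
0 2 0 2 0
step 2: 0 2 3 1 3
1 2 2 1 2
0 0 1 1 3
0 3 0 0 2
0 3 2 1 1
0 2 0 2 0
step 3: 0 2 3 1 3
1 2 2 2 2
0 0 1 1 3
0 3 0 0 2
0 3 2 1 1
0 2 0 2 0
step 4: 0 2 3 1 3
1 2 2 3 2
0 0 1 1 3
0 3 0 0 2
0 3 2 1 1
0 2 0 2 0
step 5: 0 2 3 2 3
1 2 3 0 3
0 0 1 2 3
0 3 0 0 2
0 3 2 1 1
0 2 0 2 0
step 6: 0 2 3 2 3
1 2 3 1 3
0 0 1 2 3
0 3 0 0 2
0 3 2 1 1
0 2 0 2 0
step 7: 0 2 3 2 3
1 2 3 2 3
0 0 1 2 3
0 3 0 0 2
0 3 2 1 1
0 2 0 2 0
step 8: 0 2 3 2 3
1 2 3 3 3
0 0 1 2 3
0 3 0 0 2
0 3 2 1 1
0 2 0 2 0
step 9: 0 3 1 2 1
1 3 2 0 3
0 0 3 1 1
0 3 0 1 3
0 3 2 1 1
0 2 0 2 0
step 10: 0 3 1 2 1
1 3 2 1 3
0 0 3 1 1
0 3 0 1 3
0 3 2 1 1
0 2 0 2 0

1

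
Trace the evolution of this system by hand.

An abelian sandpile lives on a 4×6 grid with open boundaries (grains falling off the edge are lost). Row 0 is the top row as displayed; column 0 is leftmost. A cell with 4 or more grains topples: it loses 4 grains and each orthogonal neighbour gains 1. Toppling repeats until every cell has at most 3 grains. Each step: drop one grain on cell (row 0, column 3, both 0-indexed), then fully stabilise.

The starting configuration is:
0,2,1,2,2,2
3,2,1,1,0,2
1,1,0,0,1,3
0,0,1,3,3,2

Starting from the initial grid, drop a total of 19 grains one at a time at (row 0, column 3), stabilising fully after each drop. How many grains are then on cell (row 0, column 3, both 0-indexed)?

1

0) 0,2,1,2,2,2
3,2,1,1,0,2
1,1,0,0,1,3
0,0,1,3,3,2
1) 0,2,1,3,2,2
3,2,1,1,0,2
1,1,0,0,1,3
0,0,1,3,3,2
2) 0,2,2,0,3,2
3,2,1,2,0,2
1,1,0,0,1,3
0,0,1,3,3,2
3) 0,2,2,1,3,2
3,2,1,2,0,2
1,1,0,0,1,3
0,0,1,3,3,2
4) 0,2,2,2,3,2
3,2,1,2,0,2
1,1,0,0,1,3
0,0,1,3,3,2
5) 0,2,2,3,3,2
3,2,1,2,0,2
1,1,0,0,1,3
0,0,1,3,3,2
6) 0,2,3,1,0,3
3,2,1,3,1,2
1,1,0,0,1,3
0,0,1,3,3,2
7) 0,2,3,2,0,3
3,2,1,3,1,2
1,1,0,0,1,3
0,0,1,3,3,2
8) 0,2,3,3,0,3
3,2,1,3,1,2
1,1,0,0,1,3
0,0,1,3,3,2
9) 0,3,0,2,1,3
3,2,3,0,2,2
1,1,0,1,1,3
0,0,1,3,3,2
10) 0,3,0,3,1,3
3,2,3,0,2,2
1,1,0,1,1,3
0,0,1,3,3,2
11) 0,3,1,0,2,3
3,2,3,1,2,2
1,1,0,1,1,3
0,0,1,3,3,2
12) 0,3,1,1,2,3
3,2,3,1,2,2
1,1,0,1,1,3
0,0,1,3,3,2
13) 0,3,1,2,2,3
3,2,3,1,2,2
1,1,0,1,1,3
0,0,1,3,3,2
14) 0,3,1,3,2,3
3,2,3,1,2,2
1,1,0,1,1,3
0,0,1,3,3,2
15) 0,3,2,0,3,3
3,2,3,2,2,2
1,1,0,1,1,3
0,0,1,3,3,2
16) 0,3,2,1,3,3
3,2,3,2,2,2
1,1,0,1,1,3
0,0,1,3,3,2
17) 0,3,2,2,3,3
3,2,3,2,2,2
1,1,0,1,1,3
0,0,1,3,3,2
18) 0,3,2,3,3,3
3,2,3,2,2,2
1,1,0,1,1,3
0,0,1,3,3,2
19) 0,3,3,1,1,0
3,2,3,3,3,3
1,1,0,1,1,3
0,0,1,3,3,2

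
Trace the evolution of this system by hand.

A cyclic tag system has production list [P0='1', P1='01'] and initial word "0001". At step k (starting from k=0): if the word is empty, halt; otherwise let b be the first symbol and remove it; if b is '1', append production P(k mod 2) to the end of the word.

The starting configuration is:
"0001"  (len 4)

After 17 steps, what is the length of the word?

k=0  "0001"  (len 4)
k=1  "001"  (len 3)
k=2  "01"  (len 2)
k=3  "1"  (len 1)
k=4  "01"  (len 2)
k=5  "1"  (len 1)
k=6  "01"  (len 2)
k=7  "1"  (len 1)
k=8  "01"  (len 2)
k=9  "1"  (len 1)
k=10  "01"  (len 2)
k=11  "1"  (len 1)
k=12  "01"  (len 2)
k=13  "1"  (len 1)
k=14  "01"  (len 2)
k=15  "1"  (len 1)
k=16  "01"  (len 2)
k=17  "1"  (len 1)

1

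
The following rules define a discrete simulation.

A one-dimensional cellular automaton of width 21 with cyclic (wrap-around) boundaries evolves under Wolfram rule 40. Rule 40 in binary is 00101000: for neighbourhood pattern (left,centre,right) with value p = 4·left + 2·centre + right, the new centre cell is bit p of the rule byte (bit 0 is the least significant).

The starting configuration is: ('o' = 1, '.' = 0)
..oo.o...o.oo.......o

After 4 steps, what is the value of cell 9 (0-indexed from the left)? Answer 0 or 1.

0) ..oo.o...o.oo.......o
1) ..o.o.....oo.........
2) ...o......o..........
3) .....................
4) .....................

0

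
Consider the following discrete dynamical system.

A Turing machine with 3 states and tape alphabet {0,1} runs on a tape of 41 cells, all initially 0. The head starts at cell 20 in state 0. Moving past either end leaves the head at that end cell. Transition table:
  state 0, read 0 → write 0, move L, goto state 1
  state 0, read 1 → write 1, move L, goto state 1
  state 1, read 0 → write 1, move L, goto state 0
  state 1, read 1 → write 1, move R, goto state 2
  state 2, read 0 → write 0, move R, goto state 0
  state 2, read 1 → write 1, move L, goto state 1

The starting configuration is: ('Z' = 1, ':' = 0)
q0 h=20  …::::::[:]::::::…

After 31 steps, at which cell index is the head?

k=0  q0 h=20  …::::::[:]::::::…
k=1  q1 h=19  …::::::[:]::::::…
k=2  q0 h=18  …::::::[:]Z:::::…
k=3  q1 h=17  …::::::[:]:Z::::…
k=4  q0 h=16  …::::::[:]Z:Z:::…
k=5  q1 h=15  …::::::[:]:Z:Z::…
k=6  q0 h=14  …::::::[:]Z:Z:Z:…
k=7  q1 h=13  …::::::[:]:Z:Z:Z…
k=8  q0 h=12  …::::::[:]Z:Z:Z:…
k=9  q1 h=11  …::::::[:]:Z:Z:Z…
k=10  q0 h=10  …::::::[:]Z:Z:Z:…
k=11  q1 h= 9  …::::::[:]:Z:Z:Z…
k=12  q0 h= 8  …::::::[:]Z:Z:Z:…
k=13  q1 h= 7  …::::::[:]:Z:Z:Z…
k=14  q0 h= 6  |::::::[:]Z:Z:Z:…
k=15  q1 h= 5  |:::::[:]:Z:Z:Z…
k=16  q0 h= 4  |::::[:]Z:Z:Z:…
k=17  q1 h= 3  |:::[:]:Z:Z:Z…
k=18  q0 h= 2  |::[:]Z:Z:Z:…
k=19  q1 h= 1  |:[:]:Z:Z:Z…
k=20  q0 h= 0  |[:]Z:Z:Z:…
k=21  q1 h= 0  |[:]Z:Z:Z:…
k=22  q0 h= 0  |[Z]Z:Z:Z:…
k=23  q1 h= 0  |[Z]Z:Z:Z:…
k=24  q2 h= 1  |Z[Z]:Z:Z:Z…
k=25  q1 h= 0  |[Z]Z:Z:Z:…
k=26  q2 h= 1  |Z[Z]:Z:Z:Z…
k=27  q1 h= 0  |[Z]Z:Z:Z:…
k=28  q2 h= 1  |Z[Z]:Z:Z:Z…
k=29  q1 h= 0  |[Z]Z:Z:Z:…
k=30  q2 h= 1  |Z[Z]:Z:Z:Z…
k=31  q1 h= 0  |[Z]Z:Z:Z:…

0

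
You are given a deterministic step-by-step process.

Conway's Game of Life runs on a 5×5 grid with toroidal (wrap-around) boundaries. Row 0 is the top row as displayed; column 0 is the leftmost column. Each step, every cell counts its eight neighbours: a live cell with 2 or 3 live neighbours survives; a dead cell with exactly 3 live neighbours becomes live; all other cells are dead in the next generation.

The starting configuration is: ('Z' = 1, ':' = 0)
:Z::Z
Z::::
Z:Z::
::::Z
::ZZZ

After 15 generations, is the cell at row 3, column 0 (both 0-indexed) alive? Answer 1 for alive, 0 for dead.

0

gen 0: :Z::Z
Z::::
Z:Z::
::::Z
::ZZZ
gen 1: :ZZ:Z
Z:::Z
ZZ::Z
ZZZ:Z
::Z:Z
gen 2: :ZZ:Z
::Z::
::Z::
::Z::
::::Z
gen 3: ZZZ::
::Z::
:ZZZ:
:::Z:
ZZZ::
gen 4: Z::Z:
Z::::
:Z:Z:
Z::ZZ
Z::ZZ
gen 5: ZZ:Z:
ZZZ::
:ZZZ:
:Z:::
:ZZ::
gen 6: :::ZZ
:::::
:::Z:
Z::Z:
:::::
gen 7: :::::
:::ZZ
::::Z
::::Z
:::Z:
gen 8: :::ZZ
:::ZZ
Z:::Z
:::ZZ
:::::
gen 9: :::ZZ
:::::
Z::::
Z::ZZ
:::::
gen 10: :::::
::::Z
Z::::
Z:::Z
Z::::
gen 11: :::::
:::::
Z::::
ZZ::Z
Z:::Z
gen 12: :::::
:::::
ZZ::Z
:Z:::
:Z::Z
gen 13: :::::
Z::::
ZZ:::
:ZZ:Z
Z::::
gen 14: :::::
ZZ:::
::Z:Z
::Z:Z
ZZ:::
gen 15: :::::
ZZ:::
::Z:Z
::Z:Z
ZZ:::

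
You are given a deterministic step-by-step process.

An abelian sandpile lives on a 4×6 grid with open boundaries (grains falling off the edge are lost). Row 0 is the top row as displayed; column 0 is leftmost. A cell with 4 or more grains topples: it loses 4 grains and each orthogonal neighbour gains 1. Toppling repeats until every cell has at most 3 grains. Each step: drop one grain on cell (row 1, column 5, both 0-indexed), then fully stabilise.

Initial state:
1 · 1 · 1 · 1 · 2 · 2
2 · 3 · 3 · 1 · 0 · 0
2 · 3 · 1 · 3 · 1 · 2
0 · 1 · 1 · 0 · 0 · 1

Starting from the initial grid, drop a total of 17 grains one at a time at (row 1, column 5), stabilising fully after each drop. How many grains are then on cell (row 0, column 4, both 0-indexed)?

[0] 1 · 1 · 1 · 1 · 2 · 2
2 · 3 · 3 · 1 · 0 · 0
2 · 3 · 1 · 3 · 1 · 2
0 · 1 · 1 · 0 · 0 · 1
[1] 1 · 1 · 1 · 1 · 2 · 2
2 · 3 · 3 · 1 · 0 · 1
2 · 3 · 1 · 3 · 1 · 2
0 · 1 · 1 · 0 · 0 · 1
[2] 1 · 1 · 1 · 1 · 2 · 2
2 · 3 · 3 · 1 · 0 · 2
2 · 3 · 1 · 3 · 1 · 2
0 · 1 · 1 · 0 · 0 · 1
[3] 1 · 1 · 1 · 1 · 2 · 2
2 · 3 · 3 · 1 · 0 · 3
2 · 3 · 1 · 3 · 1 · 2
0 · 1 · 1 · 0 · 0 · 1
[4] 1 · 1 · 1 · 1 · 2 · 3
2 · 3 · 3 · 1 · 1 · 0
2 · 3 · 1 · 3 · 1 · 3
0 · 1 · 1 · 0 · 0 · 1
[5] 1 · 1 · 1 · 1 · 2 · 3
2 · 3 · 3 · 1 · 1 · 1
2 · 3 · 1 · 3 · 1 · 3
0 · 1 · 1 · 0 · 0 · 1
[6] 1 · 1 · 1 · 1 · 2 · 3
2 · 3 · 3 · 1 · 1 · 2
2 · 3 · 1 · 3 · 1 · 3
0 · 1 · 1 · 0 · 0 · 1
[7] 1 · 1 · 1 · 1 · 2 · 3
2 · 3 · 3 · 1 · 1 · 3
2 · 3 · 1 · 3 · 1 · 3
0 · 1 · 1 · 0 · 0 · 1
[8] 1 · 1 · 1 · 1 · 3 · 0
2 · 3 · 3 · 1 · 2 · 2
2 · 3 · 1 · 3 · 2 · 0
0 · 1 · 1 · 0 · 0 · 2
[9] 1 · 1 · 1 · 1 · 3 · 0
2 · 3 · 3 · 1 · 2 · 3
2 · 3 · 1 · 3 · 2 · 0
0 · 1 · 1 · 0 · 0 · 2
[10] 1 · 1 · 1 · 1 · 3 · 1
2 · 3 · 3 · 1 · 3 · 0
2 · 3 · 1 · 3 · 2 · 1
0 · 1 · 1 · 0 · 0 · 2
[11] 1 · 1 · 1 · 1 · 3 · 1
2 · 3 · 3 · 1 · 3 · 1
2 · 3 · 1 · 3 · 2 · 1
0 · 1 · 1 · 0 · 0 · 2
[12] 1 · 1 · 1 · 1 · 3 · 1
2 · 3 · 3 · 1 · 3 · 2
2 · 3 · 1 · 3 · 2 · 1
0 · 1 · 1 · 0 · 0 · 2
[13] 1 · 1 · 1 · 1 · 3 · 1
2 · 3 · 3 · 1 · 3 · 3
2 · 3 · 1 · 3 · 2 · 1
0 · 1 · 1 · 0 · 0 · 2
[14] 1 · 1 · 1 · 2 · 0 · 3
2 · 3 · 3 · 2 · 1 · 1
2 · 3 · 1 · 3 · 3 · 2
0 · 1 · 1 · 0 · 0 · 2
[15] 1 · 1 · 1 · 2 · 0 · 3
2 · 3 · 3 · 2 · 1 · 2
2 · 3 · 1 · 3 · 3 · 2
0 · 1 · 1 · 0 · 0 · 2
[16] 1 · 1 · 1 · 2 · 0 · 3
2 · 3 · 3 · 2 · 1 · 3
2 · 3 · 1 · 3 · 3 · 2
0 · 1 · 1 · 0 · 0 · 2
[17] 1 · 1 · 1 · 2 · 1 · 0
2 · 3 · 3 · 2 · 2 · 1
2 · 3 · 1 · 3 · 3 · 3
0 · 1 · 1 · 0 · 0 · 2

1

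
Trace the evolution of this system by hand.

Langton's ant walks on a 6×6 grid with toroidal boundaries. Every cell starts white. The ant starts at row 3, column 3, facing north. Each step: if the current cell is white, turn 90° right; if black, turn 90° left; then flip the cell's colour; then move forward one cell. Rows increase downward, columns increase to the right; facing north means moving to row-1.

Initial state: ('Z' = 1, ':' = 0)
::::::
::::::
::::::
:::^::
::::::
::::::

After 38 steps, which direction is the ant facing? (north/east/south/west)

north

0) ::::::
::::::
::::::
:::^::
::::::
::::::
1) ::::::
::::::
::::::
:::Z>:
::::::
::::::
2) ::::::
::::::
::::::
:::ZZ:
::::v:
::::::
3) ::::::
::::::
::::::
:::ZZ:
:::<Z:
::::::
4) ::::::
::::::
::::::
:::^Z:
:::ZZ:
::::::
5) ::::::
::::::
::::::
::<:Z:
:::ZZ:
::::::
6) ::::::
::::::
::^:::
::Z:Z:
:::ZZ:
::::::
7) ::::::
::::::
::Z>::
::Z:Z:
:::ZZ:
::::::
8) ::::::
::::::
::ZZ::
::ZvZ:
:::ZZ:
::::::
9) ::::::
::::::
::ZZ::
::<ZZ:
:::ZZ:
::::::
10) ::::::
::::::
::ZZ::
:::ZZ:
::vZZ:
::::::
11) ::::::
::::::
::ZZ::
:::ZZ:
:<ZZZ:
::::::
12) ::::::
::::::
::ZZ::
:^:ZZ:
:ZZZZ:
::::::
13) ::::::
::::::
::ZZ::
:Z>ZZ:
:ZZZZ:
::::::
14) ::::::
::::::
::ZZ::
:ZZZZ:
:ZvZZ:
::::::
15) ::::::
::::::
::ZZ::
:ZZZZ:
:Z:>Z:
::::::
16) ::::::
::::::
::ZZ::
:ZZ^Z:
:Z::Z:
::::::
17) ::::::
::::::
::ZZ::
:Z<:Z:
:Z::Z:
::::::
18) ::::::
::::::
::ZZ::
:Z::Z:
:Zv:Z:
::::::
19) ::::::
::::::
::ZZ::
:Z::Z:
:<Z:Z:
::::::
20) ::::::
::::::
::ZZ::
:Z::Z:
::Z:Z:
:v::::
21) ::::::
::::::
::ZZ::
:Z::Z:
::Z:Z:
<Z::::
22) ::::::
::::::
::ZZ::
:Z::Z:
^:Z:Z:
ZZ::::
23) ::::::
::::::
::ZZ::
:Z::Z:
Z>Z:Z:
ZZ::::
24) ::::::
::::::
::ZZ::
:Z::Z:
ZZZ:Z:
Zv::::
25) ::::::
::::::
::ZZ::
:Z::Z:
ZZZ:Z:
Z:>:::
26) ::v:::
::::::
::ZZ::
:Z::Z:
ZZZ:Z:
Z:Z:::
27) :<Z:::
::::::
::ZZ::
:Z::Z:
ZZZ:Z:
Z:Z:::
28) :ZZ:::
::::::
::ZZ::
:Z::Z:
ZZZ:Z:
Z^Z:::
29) :ZZ:::
::::::
::ZZ::
:Z::Z:
ZZZ:Z:
ZZ>:::
30) :ZZ:::
::::::
::ZZ::
:Z::Z:
ZZ^:Z:
ZZ::::
31) :ZZ:::
::::::
::ZZ::
:Z::Z:
Z<::Z:
ZZ::::
32) :ZZ:::
::::::
::ZZ::
:Z::Z:
Z:::Z:
Zv::::
33) :ZZ:::
::::::
::ZZ::
:Z::Z:
Z:::Z:
Z:>:::
34) :Zv:::
::::::
::ZZ::
:Z::Z:
Z:::Z:
Z:Z:::
35) :Z:>::
::::::
::ZZ::
:Z::Z:
Z:::Z:
Z:Z:::
36) :Z:Z::
:::v::
::ZZ::
:Z::Z:
Z:::Z:
Z:Z:::
37) :Z:Z::
::<Z::
::ZZ::
:Z::Z:
Z:::Z:
Z:Z:::
38) :Z^Z::
::ZZ::
::ZZ::
:Z::Z:
Z:::Z:
Z:Z:::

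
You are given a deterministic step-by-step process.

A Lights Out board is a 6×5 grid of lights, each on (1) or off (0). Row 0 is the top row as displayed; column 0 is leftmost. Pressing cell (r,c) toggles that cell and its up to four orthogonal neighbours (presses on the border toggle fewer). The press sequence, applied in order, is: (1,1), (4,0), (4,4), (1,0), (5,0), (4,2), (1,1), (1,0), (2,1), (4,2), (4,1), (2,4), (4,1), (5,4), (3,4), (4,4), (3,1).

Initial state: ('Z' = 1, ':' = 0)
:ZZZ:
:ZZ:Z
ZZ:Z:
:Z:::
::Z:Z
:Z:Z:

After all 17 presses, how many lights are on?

12

step 0: :ZZZ:
:ZZ:Z
ZZ:Z:
:Z:::
::Z:Z
:Z:Z:
step 1: ::ZZ:
Z:::Z
Z::Z:
:Z:::
::Z:Z
:Z:Z:
step 2: ::ZZ:
Z:::Z
Z::Z:
ZZ:::
ZZZ:Z
ZZ:Z:
step 3: ::ZZ:
Z:::Z
Z::Z:
ZZ::Z
ZZZZ:
ZZ:ZZ
step 4: Z:ZZ:
:Z::Z
:::Z:
ZZ::Z
ZZZZ:
ZZ:ZZ
step 5: Z:ZZ:
:Z::Z
:::Z:
ZZ::Z
:ZZZ:
:::ZZ
step 6: Z:ZZ:
:Z::Z
:::Z:
ZZZ:Z
:::::
::ZZZ
step 7: ZZZZ:
Z:Z:Z
:Z:Z:
ZZZ:Z
:::::
::ZZZ
step 8: :ZZZ:
:ZZ:Z
ZZ:Z:
ZZZ:Z
:::::
::ZZZ
step 9: :ZZZ:
::Z:Z
::ZZ:
Z:Z:Z
:::::
::ZZZ
step 10: :ZZZ:
::Z:Z
::ZZ:
Z:::Z
:ZZZ:
:::ZZ
step 11: :ZZZ:
::Z:Z
::ZZ:
ZZ::Z
Z::Z:
:Z:ZZ
step 12: :ZZZ:
::Z::
::Z:Z
ZZ:::
Z::Z:
:Z:ZZ
step 13: :ZZZ:
::Z::
::Z:Z
Z::::
:ZZZ:
:::ZZ
step 14: :ZZZ:
::Z::
::Z:Z
Z::::
:ZZZZ
:::::
step 15: :ZZZ:
::Z::
::Z::
Z::ZZ
:ZZZ:
:::::
step 16: :ZZZ:
::Z::
::Z::
Z::Z:
:ZZ:Z
::::Z
step 17: :ZZZ:
::Z::
:ZZ::
:ZZZ:
::Z:Z
::::Z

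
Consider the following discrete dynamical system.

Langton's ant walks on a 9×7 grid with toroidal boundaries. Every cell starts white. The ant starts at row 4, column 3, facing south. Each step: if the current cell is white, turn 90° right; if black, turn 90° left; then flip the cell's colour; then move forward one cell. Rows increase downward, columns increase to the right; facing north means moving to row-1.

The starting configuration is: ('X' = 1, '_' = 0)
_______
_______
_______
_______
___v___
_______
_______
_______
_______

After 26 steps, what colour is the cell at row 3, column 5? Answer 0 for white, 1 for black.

k=0  _______
_______
_______
_______
___v___
_______
_______
_______
_______
k=1  _______
_______
_______
_______
__<X___
_______
_______
_______
_______
k=2  _______
_______
_______
__^____
__XX___
_______
_______
_______
_______
k=3  _______
_______
_______
__X>___
__XX___
_______
_______
_______
_______
k=4  _______
_______
_______
__XX___
__Xv___
_______
_______
_______
_______
k=5  _______
_______
_______
__XX___
__X_>__
_______
_______
_______
_______
k=6  _______
_______
_______
__XX___
__X_X__
____v__
_______
_______
_______
k=7  _______
_______
_______
__XX___
__X_X__
___<X__
_______
_______
_______
k=8  _______
_______
_______
__XX___
__X^X__
___XX__
_______
_______
_______
k=9  _______
_______
_______
__XX___
__XX>__
___XX__
_______
_______
_______
k=10  _______
_______
_______
__XX^__
__XX___
___XX__
_______
_______
_______
k=11  _______
_______
_______
__XXX>_
__XX___
___XX__
_______
_______
_______
k=12  _______
_______
_______
__XXXX_
__XX_v_
___XX__
_______
_______
_______
k=13  _______
_______
_______
__XXXX_
__XX<X_
___XX__
_______
_______
_______
k=14  _______
_______
_______
__XX^X_
__XXXX_
___XX__
_______
_______
_______
k=15  _______
_______
_______
__X<_X_
__XXXX_
___XX__
_______
_______
_______
k=16  _______
_______
_______
__X__X_
__XvXX_
___XX__
_______
_______
_______
k=17  _______
_______
_______
__X__X_
__X_>X_
___XX__
_______
_______
_______
k=18  _______
_______
_______
__X_^X_
__X__X_
___XX__
_______
_______
_______
k=19  _______
_______
_______
__X_X>_
__X__X_
___XX__
_______
_______
_______
k=20  _______
_______
_____^_
__X_X__
__X__X_
___XX__
_______
_______
_______
k=21  _______
_______
_____X>
__X_X__
__X__X_
___XX__
_______
_______
_______
k=22  _______
_______
_____XX
__X_X_v
__X__X_
___XX__
_______
_______
_______
k=23  _______
_______
_____XX
__X_X<X
__X__X_
___XX__
_______
_______
_______
k=24  _______
_______
_____^X
__X_XXX
__X__X_
___XX__
_______
_______
_______
k=25  _______
_______
____<_X
__X_XXX
__X__X_
___XX__
_______
_______
_______
k=26  _______
____^__
____X_X
__X_XXX
__X__X_
___XX__
_______
_______
_______

1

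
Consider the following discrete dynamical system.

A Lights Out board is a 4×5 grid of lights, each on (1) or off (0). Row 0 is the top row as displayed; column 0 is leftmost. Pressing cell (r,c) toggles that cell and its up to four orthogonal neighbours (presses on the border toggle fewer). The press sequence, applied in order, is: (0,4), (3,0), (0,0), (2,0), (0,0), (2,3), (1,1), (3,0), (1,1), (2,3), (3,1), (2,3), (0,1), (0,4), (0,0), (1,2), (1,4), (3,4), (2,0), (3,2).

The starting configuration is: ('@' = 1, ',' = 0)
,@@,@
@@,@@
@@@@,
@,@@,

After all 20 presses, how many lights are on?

0) ,@@,@
@@,@@
@@@@,
@,@@,
1) ,@@@,
@@,@,
@@@@,
@,@@,
2) ,@@@,
@@,@,
,@@@,
,@@@,
3) @,@@,
,@,@,
,@@@,
,@@@,
4) @,@@,
@@,@,
@,@@,
@@@@,
5) ,@@@,
,@,@,
@,@@,
@@@@,
6) ,@@@,
,@,,,
@,,,@
@@@,,
7) ,,@@,
@,@,,
@@,,@
@@@,,
8) ,,@@,
@,@,,
,@,,@
,,@,,
9) ,@@@,
,@,,,
,,,,@
,,@,,
10) ,@@@,
,@,@,
,,@@,
,,@@,
11) ,@@@,
,@,@,
,@@@,
@@,@,
12) ,@@@,
,@,,,
,@,,@
@@,,,
13) @,,@,
,,,,,
,@,,@
@@,,,
14) @,,,@
,,,,@
,@,,@
@@,,,
15) ,@,,@
@,,,@
,@,,@
@@,,,
16) ,@@,@
@@@@@
,@@,@
@@,,,
17) ,@@,,
@@@,,
,@@,,
@@,,,
18) ,@@,,
@@@,,
,@@,@
@@,@@
19) ,@@,,
,@@,,
@,@,@
,@,@@
20) ,@@,,
,@@,,
@,,,@
,,@,@

8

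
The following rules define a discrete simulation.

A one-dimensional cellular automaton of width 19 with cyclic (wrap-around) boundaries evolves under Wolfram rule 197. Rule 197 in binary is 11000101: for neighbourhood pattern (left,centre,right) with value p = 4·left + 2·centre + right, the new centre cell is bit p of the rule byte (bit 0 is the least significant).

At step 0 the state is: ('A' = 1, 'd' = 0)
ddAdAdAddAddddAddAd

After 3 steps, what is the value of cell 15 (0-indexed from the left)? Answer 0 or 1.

0

[0] ddAdAdAddAddddAddAd
[1] AdAdAdAddAdAAdAddAd
[2] AdAdAdAddAddAdAddAd
[3] AdAdAdAddAddAdAddAd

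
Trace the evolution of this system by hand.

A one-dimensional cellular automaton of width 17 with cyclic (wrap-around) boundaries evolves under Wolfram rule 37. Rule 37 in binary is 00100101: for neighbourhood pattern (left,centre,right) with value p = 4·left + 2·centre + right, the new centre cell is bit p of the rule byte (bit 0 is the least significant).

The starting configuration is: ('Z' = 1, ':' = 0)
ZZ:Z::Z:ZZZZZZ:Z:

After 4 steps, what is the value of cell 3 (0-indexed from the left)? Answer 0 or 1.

[0] ZZ:Z::Z:ZZZZZZ:Z:
[1] ::ZZ::ZZ::::::ZZZ
[2] :::::::::ZZZZ::::
[3] ZZZZZZZZ::::::ZZZ
[4] :::::::::ZZZZ::::

0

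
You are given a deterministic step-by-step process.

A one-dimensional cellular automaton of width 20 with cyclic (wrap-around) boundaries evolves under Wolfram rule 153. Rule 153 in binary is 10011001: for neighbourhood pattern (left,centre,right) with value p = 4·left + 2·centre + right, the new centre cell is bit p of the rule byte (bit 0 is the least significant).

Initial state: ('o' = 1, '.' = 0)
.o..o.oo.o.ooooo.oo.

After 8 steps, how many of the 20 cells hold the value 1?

0) .o..o.oo.o.ooooo.oo.
1) ..o...o....oooo..o.o
2) o..oo..ooo.ooo.o....
3) .o.o.o.oo..oo...ooo.
4) .......o.o.o.oo.oo.o
5) oooooo.......o..o...
6) ooooo.oooooo..o..oo.
7) oooo..ooooo.o..o.o..
8) ooo.o.oooo...o....o.

10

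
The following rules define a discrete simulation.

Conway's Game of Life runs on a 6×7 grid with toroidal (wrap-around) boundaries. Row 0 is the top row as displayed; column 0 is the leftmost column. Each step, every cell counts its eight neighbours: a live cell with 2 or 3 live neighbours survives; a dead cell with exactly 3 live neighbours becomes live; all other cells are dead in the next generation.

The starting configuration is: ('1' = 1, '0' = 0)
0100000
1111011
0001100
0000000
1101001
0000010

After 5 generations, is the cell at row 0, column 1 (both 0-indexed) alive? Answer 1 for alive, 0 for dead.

[0] 0100000
1111011
0001100
0000000
1101001
0000010
[1] 0100110
1101011
1101111
1011100
1000001
0110001
[2] 0001100
0001000
0000000
0010000
0000011
0110001
[3] 0001100
0001100
0000000
0000000
1110011
1011101
[4] 0000000
0001100
0000000
1100001
0010110
0000000
[5] 0000000
0000000
1000000
1100011
1100011
0000000

0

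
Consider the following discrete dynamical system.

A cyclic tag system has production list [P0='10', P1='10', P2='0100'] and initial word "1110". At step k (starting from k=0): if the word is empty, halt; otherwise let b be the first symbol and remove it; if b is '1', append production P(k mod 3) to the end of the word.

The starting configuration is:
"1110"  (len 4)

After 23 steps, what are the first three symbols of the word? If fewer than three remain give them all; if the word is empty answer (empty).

gen 0: "1110"  (len 4)
gen 1: "11010"  (len 5)
gen 2: "101010"  (len 6)
gen 3: "010100100"  (len 9)
gen 4: "10100100"  (len 8)
gen 5: "010010010"  (len 9)
gen 6: "10010010"  (len 8)
gen 7: "001001010"  (len 9)
gen 8: "01001010"  (len 8)
gen 9: "1001010"  (len 7)
gen 10: "00101010"  (len 8)
gen 11: "0101010"  (len 7)
gen 12: "101010"  (len 6)
gen 13: "0101010"  (len 7)
gen 14: "101010"  (len 6)
gen 15: "010100100"  (len 9)
gen 16: "10100100"  (len 8)
gen 17: "010010010"  (len 9)
gen 18: "10010010"  (len 8)
gen 19: "001001010"  (len 9)
gen 20: "01001010"  (len 8)
gen 21: "1001010"  (len 7)
gen 22: "00101010"  (len 8)
gen 23: "0101010"  (len 7)

010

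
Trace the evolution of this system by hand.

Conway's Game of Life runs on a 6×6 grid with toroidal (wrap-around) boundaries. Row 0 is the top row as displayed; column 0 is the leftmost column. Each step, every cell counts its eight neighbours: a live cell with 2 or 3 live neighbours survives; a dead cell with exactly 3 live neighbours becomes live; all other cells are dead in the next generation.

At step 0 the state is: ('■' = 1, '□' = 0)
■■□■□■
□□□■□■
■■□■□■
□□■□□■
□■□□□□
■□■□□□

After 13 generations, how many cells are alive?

5

[0] ■■□■□■
□□□■□■
■■□■□■
□□■□□■
□■□□□□
■□■□□□
[1] □■□■□■
□□□■□□
□■□■□■
□□■□■■
■■■□□□
□□■□□■
[2] ■□□■□□
□□□■□□
■□□■□■
□□□□■■
■□■□■□
□□□■■■
[3] □□■■□■
■□■■□■
■□□■□■
□■□□□□
■□□□□□
■■■□□□
[4] □□□□□■
□□□□□□
□□□■□■
□■□□□■
■□■□□□
■□■■□■
[5] ■□□□■■
□□□□■□
■□□□■□
□■■□■■
□□■■■□
■□■■■■
[6] ■■□□□□
■□□■■□
■■□□■□
■■■□□□
□□□□□□
■□■□□□
[7] ■□■■□□
□□■■■□
□□□□■□
■□■□□■
■□■□□□
■□□□□□
[8] □□■□■■
□■■□■■
□■■□■□
■□□■□■
■□□□□□
■□■■□■
[9] □□□□□□
□□□□□□
□□□□□□
■□■■■■
□□■■□□
■□■■□□
[10] □□□□□□
□□□□□□
□□□■■■
□■■□■■
■□□□□□
□■■■□□
[11] □□■□□□
□□□□■□
■□■■□■
□■■□□□
■□□□■■
□■■□□□
[12] □■■■□□
□■■□■■
■□■■■■
□□■□□□
■□□■□■
■■■■□■
[13] □□□□□□
□□□□□□
■□□□□□
□□■□□□
□□□■□■
□□□□□■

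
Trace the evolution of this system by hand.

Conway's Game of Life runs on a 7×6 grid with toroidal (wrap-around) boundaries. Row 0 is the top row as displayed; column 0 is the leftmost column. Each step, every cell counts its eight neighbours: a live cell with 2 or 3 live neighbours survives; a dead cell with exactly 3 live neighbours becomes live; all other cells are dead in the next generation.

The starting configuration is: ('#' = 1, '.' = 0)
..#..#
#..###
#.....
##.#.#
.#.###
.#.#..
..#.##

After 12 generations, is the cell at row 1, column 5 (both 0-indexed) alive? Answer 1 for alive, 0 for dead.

gen 0: ..#..#
#..###
#.....
##.#.#
.#.###
.#.#..
..#.##
gen 1: .##...
##.##.
..##..
.#.#..
.#.#.#
.#....
###.##
gen 2: ......
#...#.
#.....
##.#..
.#..#.
...#..
...#.#
gen 3: ....##
.....#
#.....
###..#
##.##.
..##..
....#.
gen 4: ....##
#...##
......
..###.
....#.
.##..#
....##
gen 5: ...#..
#...#.
......
...##.
.#..##
#..#.#
...#..
gen 6: ...##.
......
...###
...###
..#...
#.##.#
..##..
gen 7: ..###.
.....#
...#.#
..#..#
###...
....#.
.#...#
gen 8: #.####
..#..#
#....#
..####
####.#
..#..#
..#..#
gen 9: #.#...
..#...
###...
......
......
.....#
..#...
gen 10: ..##..
#.##..
.##...
.#....
......
......
.#....
gen 11: ...#..
......
#..#..
.##...
......
......
..#...
gen 12: ......
......
.##...
.##...
......
......
......

0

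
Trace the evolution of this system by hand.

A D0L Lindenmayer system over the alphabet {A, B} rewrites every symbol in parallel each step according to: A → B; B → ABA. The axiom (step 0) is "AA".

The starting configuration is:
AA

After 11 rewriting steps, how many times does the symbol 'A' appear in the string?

1364

0) AA
1) BB
2) ABAABA
3) BABABBABAB
4) ABABABABABAABABABABABA
5) BABABABABABABABABABABBABABABABABABABABABAB
6) ABABABABABABABABABABABABABABABABABABABABABAABABABABABABABABABABABABABABABABABABABABABA
7) BABABABABABABABABABABABABABABABABABABABABABABABABABABABABA…ABABABABABABABABABABABABABABABABABABABABABABABABABABABABAB  (len 170)
8) ABABABABABABABABABABABABABABABABABABABABABABABABABABABABAB…BABABABABABABABABABABABABABABABABABABABABABABABABABABABABA  (len 342)
9) BABABABABABABABABABABABABABABABABABABABABABABABABABABABABA…ABABABABABABABABABABABABABABABABABABABABABABABABABABABABAB  (len 682)
10) ABABABABABABABABABABABABABABABABABABABABABABABABABABABABAB…BABABABABABABABABABABABABABABABABABABABABABABABABABABABABA  (len 1366)
11) BABABABABABABABABABABABABABABABABABABABABABABABABABABABABA…ABABABABABABABABABABABABABABABABABABABABABABABABABABABABAB  (len 2730)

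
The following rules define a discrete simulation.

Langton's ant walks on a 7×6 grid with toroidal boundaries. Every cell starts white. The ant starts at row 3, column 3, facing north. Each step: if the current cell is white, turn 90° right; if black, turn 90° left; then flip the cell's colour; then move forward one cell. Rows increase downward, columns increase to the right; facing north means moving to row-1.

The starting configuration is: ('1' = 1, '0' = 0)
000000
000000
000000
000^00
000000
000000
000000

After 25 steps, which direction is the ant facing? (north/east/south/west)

east

step 0: 000000
000000
000000
000^00
000000
000000
000000
step 1: 000000
000000
000000
0001>0
000000
000000
000000
step 2: 000000
000000
000000
000110
0000v0
000000
000000
step 3: 000000
000000
000000
000110
000<10
000000
000000
step 4: 000000
000000
000000
000^10
000110
000000
000000
step 5: 000000
000000
000000
00<010
000110
000000
000000
step 6: 000000
000000
00^000
001010
000110
000000
000000
step 7: 000000
000000
001>00
001010
000110
000000
000000
step 8: 000000
000000
001100
001v10
000110
000000
000000
step 9: 000000
000000
001100
00<110
000110
000000
000000
step 10: 000000
000000
001100
000110
00v110
000000
000000
step 11: 000000
000000
001100
000110
0<1110
000000
000000
step 12: 000000
000000
001100
0^0110
011110
000000
000000
step 13: 000000
000000
001100
01>110
011110
000000
000000
step 14: 000000
000000
001100
011110
01v110
000000
000000
step 15: 000000
000000
001100
011110
010>10
000000
000000
step 16: 000000
000000
001100
011^10
010010
000000
000000
step 17: 000000
000000
001100
01<010
010010
000000
000000
step 18: 000000
000000
001100
010010
01v010
000000
000000
step 19: 000000
000000
001100
010010
0<1010
000000
000000
step 20: 000000
000000
001100
010010
001010
0v0000
000000
step 21: 000000
000000
001100
010010
001010
<10000
000000
step 22: 000000
000000
001100
010010
^01010
110000
000000
step 23: 000000
000000
001100
010010
1>1010
110000
000000
step 24: 000000
000000
001100
010010
111010
1v0000
000000
step 25: 000000
000000
001100
010010
111010
10>000
000000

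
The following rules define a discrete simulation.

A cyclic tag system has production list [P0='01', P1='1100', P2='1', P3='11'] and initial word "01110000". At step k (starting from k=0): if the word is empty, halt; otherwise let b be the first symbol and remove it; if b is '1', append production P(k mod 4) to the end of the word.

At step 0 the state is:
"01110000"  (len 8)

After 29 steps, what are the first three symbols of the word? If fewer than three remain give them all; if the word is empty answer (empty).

111

step 0: "01110000"  (len 8)
step 1: "1110000"  (len 7)
step 2: "1100001100"  (len 10)
step 3: "1000011001"  (len 10)
step 4: "00001100111"  (len 11)
step 5: "0001100111"  (len 10)
step 6: "001100111"  (len 9)
step 7: "01100111"  (len 8)
step 8: "1100111"  (len 7)
step 9: "10011101"  (len 8)
step 10: "00111011100"  (len 11)
step 11: "0111011100"  (len 10)
step 12: "111011100"  (len 9)
step 13: "1101110001"  (len 10)
step 14: "1011100011100"  (len 13)
step 15: "0111000111001"  (len 13)
step 16: "111000111001"  (len 12)
step 17: "1100011100101"  (len 13)
step 18: "1000111001011100"  (len 16)
step 19: "0001110010111001"  (len 16)
step 20: "001110010111001"  (len 15)
step 21: "01110010111001"  (len 14)
step 22: "1110010111001"  (len 13)
step 23: "1100101110011"  (len 13)
step 24: "10010111001111"  (len 14)
step 25: "001011100111101"  (len 15)
step 26: "01011100111101"  (len 14)
step 27: "1011100111101"  (len 13)
step 28: "01110011110111"  (len 14)
step 29: "1110011110111"  (len 13)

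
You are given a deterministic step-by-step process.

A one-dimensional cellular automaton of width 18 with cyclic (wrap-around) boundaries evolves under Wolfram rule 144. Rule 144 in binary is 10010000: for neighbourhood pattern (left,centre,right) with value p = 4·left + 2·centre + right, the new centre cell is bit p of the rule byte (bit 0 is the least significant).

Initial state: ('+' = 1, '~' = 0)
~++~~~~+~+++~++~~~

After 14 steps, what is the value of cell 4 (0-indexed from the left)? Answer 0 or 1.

gen 0: ~++~~~~+~+++~++~~~
gen 1: ~~~+~~~~~~+~~~~+~~
gen 2: ~~~~+~~~~~~+~~~~+~
gen 3: ~~~~~+~~~~~~+~~~~+
gen 4: +~~~~~+~~~~~~+~~~~
gen 5: ~+~~~~~+~~~~~~+~~~
gen 6: ~~+~~~~~+~~~~~~+~~
gen 7: ~~~+~~~~~+~~~~~~+~
gen 8: ~~~~+~~~~~+~~~~~~+
gen 9: +~~~~+~~~~~+~~~~~~
gen 10: ~+~~~~+~~~~~+~~~~~
gen 11: ~~+~~~~+~~~~~+~~~~
gen 12: ~~~+~~~~+~~~~~+~~~
gen 13: ~~~~+~~~~+~~~~~+~~
gen 14: ~~~~~+~~~~+~~~~~+~

0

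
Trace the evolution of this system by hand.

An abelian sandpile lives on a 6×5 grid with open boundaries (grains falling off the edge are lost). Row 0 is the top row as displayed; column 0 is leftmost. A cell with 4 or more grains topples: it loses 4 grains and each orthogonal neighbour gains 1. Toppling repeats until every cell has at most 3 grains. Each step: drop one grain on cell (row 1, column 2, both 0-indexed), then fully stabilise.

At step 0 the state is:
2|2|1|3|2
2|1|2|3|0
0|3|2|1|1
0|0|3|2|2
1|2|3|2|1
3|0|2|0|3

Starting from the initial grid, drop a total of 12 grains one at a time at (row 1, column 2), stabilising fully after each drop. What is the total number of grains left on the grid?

[0] 2|2|1|3|2
2|1|2|3|0
0|3|2|1|1
0|0|3|2|2
1|2|3|2|1
3|0|2|0|3
[1] 2|2|1|3|2
2|1|3|3|0
0|3|2|1|1
0|0|3|2|2
1|2|3|2|1
3|0|2|0|3
[2] 2|2|3|0|3
2|2|1|1|1
0|3|3|2|1
0|0|3|2|2
1|2|3|2|1
3|0|2|0|3
[3] 2|2|3|0|3
2|2|2|1|1
0|3|3|2|1
0|0|3|2|2
1|2|3|2|1
3|0|2|0|3
[4] 2|2|3|0|3
2|2|3|1|1
0|3|3|2|1
0|0|3|2|2
1|2|3|2|1
3|0|2|0|3
[5] 3|0|1|1|3
3|1|3|2|1
1|1|2|3|1
0|2|1|3|2
1|3|0|3|1
3|0|3|0|3
[6] 3|0|2|1|3
3|2|0|3|1
1|1|3|3|1
0|2|1|3|2
1|3|0|3|1
3|0|3|0|3
[7] 3|0|2|1|3
3|2|1|3|1
1|1|3|3|1
0|2|1|3|2
1|3|0|3|1
3|0|3|0|3
[8] 3|0|2|1|3
3|2|2|3|1
1|1|3|3|1
0|2|1|3|2
1|3|0|3|1
3|0|3|0|3
[9] 3|0|2|1|3
3|2|3|3|1
1|1|3|3|1
0|2|1|3|2
1|3|0|3|1
3|0|3|0|3
[10] 3|0|3|2|3
3|3|2|1|2
1|2|1|2|2
0|2|3|1|3
1|3|1|0|2
3|0|3|1|3
[11] 3|0|3|2|3
3|3|3|1|2
1|2|1|2|2
0|2|3|1|3
1|3|1|0|2
3|0|3|1|3
[12] 0|3|0|3|3
1|1|2|2|2
2|3|2|2|2
0|2|3|1|3
1|3|1|0|2
3|0|3|1|3

54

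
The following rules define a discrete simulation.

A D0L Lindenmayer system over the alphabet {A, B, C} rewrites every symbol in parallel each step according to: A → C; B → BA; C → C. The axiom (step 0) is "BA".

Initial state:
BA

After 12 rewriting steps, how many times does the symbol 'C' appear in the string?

12

step 0: BA
step 1: BAC
step 2: BACC
step 3: BACCC
step 4: BACCCC
step 5: BACCCCC
step 6: BACCCCCC
step 7: BACCCCCCC
step 8: BACCCCCCCC
step 9: BACCCCCCCCC
step 10: BACCCCCCCCCC
step 11: BACCCCCCCCCCC
step 12: BACCCCCCCCCCCC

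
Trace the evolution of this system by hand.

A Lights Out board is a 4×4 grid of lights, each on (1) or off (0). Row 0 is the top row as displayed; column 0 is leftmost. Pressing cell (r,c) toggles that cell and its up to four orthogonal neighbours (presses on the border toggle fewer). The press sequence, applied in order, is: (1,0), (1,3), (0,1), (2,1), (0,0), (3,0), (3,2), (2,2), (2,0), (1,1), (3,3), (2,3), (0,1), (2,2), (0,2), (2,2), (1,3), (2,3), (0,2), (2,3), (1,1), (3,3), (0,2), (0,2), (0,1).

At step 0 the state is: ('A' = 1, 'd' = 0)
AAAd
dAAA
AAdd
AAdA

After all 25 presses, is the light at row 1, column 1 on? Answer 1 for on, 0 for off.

0

step 0: AAAd
dAAA
AAdd
AAdA
step 1: dAAd
AdAA
dAdd
AAdA
step 2: dAAA
Addd
dAdA
AAdA
step 3: AddA
AAdd
dAdA
AAdA
step 4: AddA
Addd
AdAA
AddA
step 5: dAdA
dddd
AdAA
AddA
step 6: dAdA
dddd
ddAA
dAdA
step 7: dAdA
dddd
dddA
ddAd
step 8: dAdA
ddAd
dAAd
dddd
step 9: dAdA
AdAd
AdAd
Addd
step 10: dddA
dAdd
AAAd
Addd
step 11: dddA
dAdd
AAAA
AdAA
step 12: dddA
dAdA
AAdd
AdAd
step 13: AAAA
dddA
AAdd
AdAd
step 14: AAAA
ddAA
AdAA
Addd
step 15: Addd
dddA
AdAA
Addd
step 16: Addd
ddAA
AAdd
AdAd
step 17: AddA
dddd
AAdA
AdAd
step 18: AddA
dddA
AAAd
AdAA
step 19: AAAd
ddAA
AAAd
AdAA
step 20: AAAd
ddAd
AAdA
AdAd
step 21: AdAd
AAdd
AddA
AdAd
step 22: AdAd
AAdd
Addd
AddA
step 23: AAdA
AAAd
Addd
AddA
step 24: AdAd
AAdd
Addd
AddA
step 25: dAdd
Addd
Addd
AddA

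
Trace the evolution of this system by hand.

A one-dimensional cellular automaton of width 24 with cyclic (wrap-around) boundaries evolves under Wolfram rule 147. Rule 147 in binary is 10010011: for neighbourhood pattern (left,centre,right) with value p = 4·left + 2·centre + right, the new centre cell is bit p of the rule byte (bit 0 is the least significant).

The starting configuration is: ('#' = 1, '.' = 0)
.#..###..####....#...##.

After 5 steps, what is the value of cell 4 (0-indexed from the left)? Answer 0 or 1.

[0] .#..###..####....#...##.
[1] #.##.#.##.##.####.###..#
[2] ..............##...#.##.
[3] ##############..###....#
[4] #############.##.#.####.
[5] .###########........##..

1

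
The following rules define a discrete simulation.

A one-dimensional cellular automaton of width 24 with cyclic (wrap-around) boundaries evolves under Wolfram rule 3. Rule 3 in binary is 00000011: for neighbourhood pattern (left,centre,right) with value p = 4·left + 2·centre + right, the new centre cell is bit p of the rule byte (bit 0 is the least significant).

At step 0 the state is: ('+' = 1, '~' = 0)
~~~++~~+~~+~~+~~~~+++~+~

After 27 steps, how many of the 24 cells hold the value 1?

9

step 0: ~~~++~~+~~+~~+~~~~+++~+~
step 1: +++~~~+~~+~~+~~+++~~~~~~
step 2: ~~~~++~~+~~+~~+~~~~+++++
step 3: ~+++~~~+~~+~~+~~+++~~~~~
step 4: +~~~~++~~+~~+~~+~~~~++++
step 5: ~~+++~~~+~~+~~+~~+++~~~~
step 6: ++~~~~++~~+~~+~~+~~~~+++
step 7: ~~~+++~~~+~~+~~+~~+++~~~
step 8: +++~~~~++~~+~~+~~+~~~~++
step 9: ~~~~+++~~~+~~+~~+~~+++~~
step 10: ++++~~~~++~~+~~+~~+~~~~+
step 11: ~~~~~+++~~~+~~+~~+~~+++~
step 12: +++++~~~~++~~+~~+~~+~~~~
step 13: ~~~~~~+++~~~+~~+~~+~~+++
step 14: ~+++++~~~~++~~+~~+~~+~~~
step 15: +~~~~~~+++~~~+~~+~~+~~++
step 16: ~~+++++~~~~++~~+~~+~~+~~
step 17: ++~~~~~~+++~~~+~~+~~+~~+
step 18: ~~~+++++~~~~++~~+~~+~~+~
step 19: +++~~~~~~+++~~~+~~+~~+~~
step 20: ~~~~+++++~~~~++~~+~~+~~+
step 21: ~+++~~~~~~+++~~~+~~+~~+~
step 22: +~~~~+++++~~~~++~~+~~+~~
step 23: ~~+++~~~~~~+++~~~+~~+~~+
step 24: ~+~~~~+++++~~~~++~~+~~+~
step 25: +~~+++~~~~~~+++~~~+~~+~~
step 26: ~~+~~~~+++++~~~~++~~+~~+
step 27: ~+~~+++~~~~~~+++~~~+~~+~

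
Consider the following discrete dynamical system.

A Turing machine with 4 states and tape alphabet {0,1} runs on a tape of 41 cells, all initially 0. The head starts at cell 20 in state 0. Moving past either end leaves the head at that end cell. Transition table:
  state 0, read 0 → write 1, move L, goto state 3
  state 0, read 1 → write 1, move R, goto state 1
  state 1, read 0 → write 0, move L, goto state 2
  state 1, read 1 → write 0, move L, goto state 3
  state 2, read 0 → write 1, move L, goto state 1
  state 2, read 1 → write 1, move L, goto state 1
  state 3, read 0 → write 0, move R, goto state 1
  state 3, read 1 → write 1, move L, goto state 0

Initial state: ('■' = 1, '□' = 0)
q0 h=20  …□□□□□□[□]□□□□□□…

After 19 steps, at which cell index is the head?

[0] q0 h=20  …□□□□□□[□]□□□□□□…
[1] q3 h=19  …□□□□□□[□]■□□□□□…
[2] q1 h=20  …□□□□□□[■]□□□□□□…
[3] q3 h=19  …□□□□□□[□]□□□□□□…
[4] q1 h=20  …□□□□□□[□]□□□□□□…
[5] q2 h=19  …□□□□□□[□]□□□□□□…
[6] q1 h=18  …□□□□□□[□]■□□□□□…
[7] q2 h=17  …□□□□□□[□]□■□□□□…
[8] q1 h=16  …□□□□□□[□]■□■□□□…
[9] q2 h=15  …□□□□□□[□]□■□■□□…
[10] q1 h=14  …□□□□□□[□]■□■□■□…
[11] q2 h=13  …□□□□□□[□]□■□■□■…
[12] q1 h=12  …□□□□□□[□]■□■□■□…
[13] q2 h=11  …□□□□□□[□]□■□■□■…
[14] q1 h=10  …□□□□□□[□]■□■□■□…
[15] q2 h= 9  …□□□□□□[□]□■□■□■…
[16] q1 h= 8  …□□□□□□[□]■□■□■□…
[17] q2 h= 7  …□□□□□□[□]□■□■□■…
[18] q1 h= 6  |□□□□□□[□]■□■□■□…
[19] q2 h= 5  |□□□□□[□]□■□■□■…

5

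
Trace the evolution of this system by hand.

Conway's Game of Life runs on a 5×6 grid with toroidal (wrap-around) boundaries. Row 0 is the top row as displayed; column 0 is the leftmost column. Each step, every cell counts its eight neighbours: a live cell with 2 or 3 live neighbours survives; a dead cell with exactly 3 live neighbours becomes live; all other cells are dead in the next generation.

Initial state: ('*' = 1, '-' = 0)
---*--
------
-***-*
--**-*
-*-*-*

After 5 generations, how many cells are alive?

k=0  ---*--
------
-***-*
--**-*
-*-*-*
k=1  --*-*-
---**-
**-*--
-----*
*--*--
k=2  --*-**
-*--**
*-**-*
-**-**
---***
k=3  --*---
-*----
------
-*----
-*----
k=4  -**---
------
------
------
-**---
k=5  -**---
------
------
------
-**---

4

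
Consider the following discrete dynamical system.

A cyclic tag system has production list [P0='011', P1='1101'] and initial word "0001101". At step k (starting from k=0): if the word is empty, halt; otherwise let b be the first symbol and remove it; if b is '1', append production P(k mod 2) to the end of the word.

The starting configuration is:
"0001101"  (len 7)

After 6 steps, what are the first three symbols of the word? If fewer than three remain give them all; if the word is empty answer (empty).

111

step 0: "0001101"  (len 7)
step 1: "001101"  (len 6)
step 2: "01101"  (len 5)
step 3: "1101"  (len 4)
step 4: "1011101"  (len 7)
step 5: "011101011"  (len 9)
step 6: "11101011"  (len 8)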